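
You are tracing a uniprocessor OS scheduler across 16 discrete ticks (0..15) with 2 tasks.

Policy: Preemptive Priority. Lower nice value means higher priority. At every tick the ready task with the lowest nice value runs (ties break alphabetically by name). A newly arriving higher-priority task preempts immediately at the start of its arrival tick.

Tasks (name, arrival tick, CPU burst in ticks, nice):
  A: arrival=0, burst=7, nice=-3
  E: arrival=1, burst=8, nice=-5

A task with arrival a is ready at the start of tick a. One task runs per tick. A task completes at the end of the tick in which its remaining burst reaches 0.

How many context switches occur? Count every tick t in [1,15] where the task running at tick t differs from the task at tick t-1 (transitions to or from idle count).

context switches = 3

t=0: ready={A} → run A
t=1: ready={A,E} → run E
t=2: ready={A,E} → run E
t=3: ready={A,E} → run E
t=4: ready={A,E} → run E
t=5: ready={A,E} → run E
t=6: ready={A,E} → run E
t=7: ready={A,E} → run E
t=8: ready={A,E} → run E
t=9: ready={A} → run A
t=10: ready={A} → run A
t=11: ready={A} → run A
t=12: ready={A} → run A
t=13: ready={A} → run A
t=14: ready={A} → run A
t=15: (idle)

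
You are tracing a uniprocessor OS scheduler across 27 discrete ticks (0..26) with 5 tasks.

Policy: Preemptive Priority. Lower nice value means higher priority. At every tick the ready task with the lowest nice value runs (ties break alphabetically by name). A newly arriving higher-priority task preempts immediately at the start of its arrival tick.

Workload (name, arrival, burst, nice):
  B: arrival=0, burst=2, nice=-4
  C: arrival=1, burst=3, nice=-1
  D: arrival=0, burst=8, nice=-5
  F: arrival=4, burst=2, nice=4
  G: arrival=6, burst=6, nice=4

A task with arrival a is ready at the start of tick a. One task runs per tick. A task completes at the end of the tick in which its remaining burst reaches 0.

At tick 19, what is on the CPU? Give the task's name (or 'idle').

running at tick 19 = G

t=0: ready={B,D} → run D
t=1: ready={B,C,D} → run D
t=2: ready={B,C,D} → run D
t=3: ready={B,C,D} → run D
t=4: ready={B,C,D,F} → run D
t=5: ready={B,C,D,F} → run D
t=6: ready={B,C,D,F,G} → run D
t=7: ready={B,C,D,F,G} → run D
t=8: ready={B,C,F,G} → run B
t=9: ready={B,C,F,G} → run B
t=10: ready={C,F,G} → run C
t=11: ready={C,F,G} → run C
t=12: ready={C,F,G} → run C
t=13: ready={F,G} → run F
t=14: ready={F,G} → run F
t=15: ready={G} → run G
t=16: ready={G} → run G
t=17: ready={G} → run G
t=18: ready={G} → run G
t=19: ready={G} → run G
t=20: ready={G} → run G
t=21: (idle)
t=22: (idle)
t=23: (idle)
t=24: (idle)
t=25: (idle)
t=26: (idle)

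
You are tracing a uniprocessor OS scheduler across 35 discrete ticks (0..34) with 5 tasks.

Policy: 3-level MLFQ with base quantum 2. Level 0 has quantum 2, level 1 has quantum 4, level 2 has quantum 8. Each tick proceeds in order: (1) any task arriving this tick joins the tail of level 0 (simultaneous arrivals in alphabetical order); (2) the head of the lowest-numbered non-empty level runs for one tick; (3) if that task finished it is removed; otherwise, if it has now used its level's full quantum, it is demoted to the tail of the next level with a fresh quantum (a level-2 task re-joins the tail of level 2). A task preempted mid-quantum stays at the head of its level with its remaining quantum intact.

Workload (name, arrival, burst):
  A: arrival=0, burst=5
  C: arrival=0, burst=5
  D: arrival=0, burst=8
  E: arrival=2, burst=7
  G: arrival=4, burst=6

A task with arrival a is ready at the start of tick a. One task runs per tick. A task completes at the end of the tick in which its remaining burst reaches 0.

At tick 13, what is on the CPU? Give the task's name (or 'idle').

running at tick 13 = C

t=0: L0/L1/L2 = ACD/-/- → run A
t=1: L0/L1/L2 = ACD/-/- → run A
t=2: L0/L1/L2 = CDE/A/- → run C
t=3: L0/L1/L2 = CDE/A/- → run C
t=4: L0/L1/L2 = DEG/AC/- → run D
t=5: L0/L1/L2 = DEG/AC/- → run D
t=6: L0/L1/L2 = EG/ACD/- → run E
t=7: L0/L1/L2 = EG/ACD/- → run E
t=8: L0/L1/L2 = G/ACDE/- → run G
t=9: L0/L1/L2 = G/ACDE/- → run G
t=10: L0/L1/L2 = -/ACDEG/- → run A
t=11: L0/L1/L2 = -/ACDEG/- → run A
t=12: L0/L1/L2 = -/ACDEG/- → run A
t=13: L0/L1/L2 = -/CDEG/- → run C
t=14: L0/L1/L2 = -/CDEG/- → run C
t=15: L0/L1/L2 = -/CDEG/- → run C
t=16: L0/L1/L2 = -/DEG/- → run D
t=17: L0/L1/L2 = -/DEG/- → run D
t=18: L0/L1/L2 = -/DEG/- → run D
t=19: L0/L1/L2 = -/DEG/- → run D
t=20: L0/L1/L2 = -/EG/D → run E
t=21: L0/L1/L2 = -/EG/D → run E
t=22: L0/L1/L2 = -/EG/D → run E
t=23: L0/L1/L2 = -/EG/D → run E
t=24: L0/L1/L2 = -/G/DE → run G
t=25: L0/L1/L2 = -/G/DE → run G
t=26: L0/L1/L2 = -/G/DE → run G
t=27: L0/L1/L2 = -/G/DE → run G
t=28: L0/L1/L2 = -/-/DE → run D
t=29: L0/L1/L2 = -/-/DE → run D
t=30: L0/L1/L2 = -/-/E → run E
t=31: (idle)
t=32: (idle)
t=33: (idle)
t=34: (idle)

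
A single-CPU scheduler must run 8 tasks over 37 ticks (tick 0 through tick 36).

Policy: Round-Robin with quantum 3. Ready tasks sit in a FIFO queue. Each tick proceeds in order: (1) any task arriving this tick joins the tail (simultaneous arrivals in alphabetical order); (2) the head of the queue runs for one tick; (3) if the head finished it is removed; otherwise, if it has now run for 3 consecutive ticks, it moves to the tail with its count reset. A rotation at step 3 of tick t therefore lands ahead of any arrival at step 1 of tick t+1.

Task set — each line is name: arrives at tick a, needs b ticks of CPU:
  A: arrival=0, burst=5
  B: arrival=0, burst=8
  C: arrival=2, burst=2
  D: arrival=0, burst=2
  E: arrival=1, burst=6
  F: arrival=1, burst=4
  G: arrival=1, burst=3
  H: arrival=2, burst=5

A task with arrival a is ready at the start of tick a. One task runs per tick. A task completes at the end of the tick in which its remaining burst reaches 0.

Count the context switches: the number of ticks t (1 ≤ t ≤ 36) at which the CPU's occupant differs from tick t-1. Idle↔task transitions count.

context switches = 14

t=0: queue=[A,B,D] q_used=0 → run A
t=1: queue=[A,B,D,E,F,G] q_used=1 → run A
t=2: queue=[A,B,D,E,F,G,C,H] q_used=2 → run A
t=3: queue=[B,D,E,F,G,C,H,A] q_used=0 → run B
t=4: queue=[B,D,E,F,G,C,H,A] q_used=1 → run B
t=5: queue=[B,D,E,F,G,C,H,A] q_used=2 → run B
t=6: queue=[D,E,F,G,C,H,A,B] q_used=0 → run D
t=7: queue=[D,E,F,G,C,H,A,B] q_used=1 → run D
t=8: queue=[E,F,G,C,H,A,B] q_used=0 → run E
t=9: queue=[E,F,G,C,H,A,B] q_used=1 → run E
t=10: queue=[E,F,G,C,H,A,B] q_used=2 → run E
t=11: queue=[F,G,C,H,A,B,E] q_used=0 → run F
t=12: queue=[F,G,C,H,A,B,E] q_used=1 → run F
t=13: queue=[F,G,C,H,A,B,E] q_used=2 → run F
t=14: queue=[G,C,H,A,B,E,F] q_used=0 → run G
t=15: queue=[G,C,H,A,B,E,F] q_used=1 → run G
t=16: queue=[G,C,H,A,B,E,F] q_used=2 → run G
t=17: queue=[C,H,A,B,E,F] q_used=0 → run C
t=18: queue=[C,H,A,B,E,F] q_used=1 → run C
t=19: queue=[H,A,B,E,F] q_used=0 → run H
t=20: queue=[H,A,B,E,F] q_used=1 → run H
t=21: queue=[H,A,B,E,F] q_used=2 → run H
t=22: queue=[A,B,E,F,H] q_used=0 → run A
t=23: queue=[A,B,E,F,H] q_used=1 → run A
t=24: queue=[B,E,F,H] q_used=0 → run B
t=25: queue=[B,E,F,H] q_used=1 → run B
t=26: queue=[B,E,F,H] q_used=2 → run B
t=27: queue=[E,F,H,B] q_used=0 → run E
t=28: queue=[E,F,H,B] q_used=1 → run E
t=29: queue=[E,F,H,B] q_used=2 → run E
t=30: queue=[F,H,B] q_used=0 → run F
t=31: queue=[H,B] q_used=0 → run H
t=32: queue=[H,B] q_used=1 → run H
t=33: queue=[B] q_used=0 → run B
t=34: queue=[B] q_used=1 → run B
t=35: (idle)
t=36: (idle)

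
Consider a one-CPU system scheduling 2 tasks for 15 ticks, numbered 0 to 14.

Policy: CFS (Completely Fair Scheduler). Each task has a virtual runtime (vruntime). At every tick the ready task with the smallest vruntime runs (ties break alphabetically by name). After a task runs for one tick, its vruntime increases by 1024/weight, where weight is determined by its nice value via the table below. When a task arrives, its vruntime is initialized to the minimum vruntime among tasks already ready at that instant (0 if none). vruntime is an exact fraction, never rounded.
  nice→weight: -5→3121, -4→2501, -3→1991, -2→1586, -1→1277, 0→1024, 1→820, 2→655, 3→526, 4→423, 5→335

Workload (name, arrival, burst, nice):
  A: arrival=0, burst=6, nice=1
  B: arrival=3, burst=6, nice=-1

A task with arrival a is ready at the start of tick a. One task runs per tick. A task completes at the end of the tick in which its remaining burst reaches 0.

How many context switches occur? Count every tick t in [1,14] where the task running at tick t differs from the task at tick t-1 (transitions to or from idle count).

context switches = 6

t=0: vr[A=0] → run A
t=1: vr[A=256/205] → run A
t=2: vr[A=512/205] → run A
t=3: vr[A=768/205 B=768/205] → run A
t=4: vr[A=1024/205 B=768/205] → run B
t=5: vr[A=1024/205 B=1190656/261785] → run B
t=6: vr[A=1024/205 B=1400576/261785] → run A
t=7: vr[A=256/41 B=1400576/261785] → run B
t=8: vr[A=256/41 B=1610496/261785] → run B
t=9: vr[A=256/41 B=1820416/261785] → run A
t=10: vr[B=1820416/261785] → run B
t=11: vr[B=2030336/261785] → run B
t=12: (idle)
t=13: (idle)
t=14: (idle)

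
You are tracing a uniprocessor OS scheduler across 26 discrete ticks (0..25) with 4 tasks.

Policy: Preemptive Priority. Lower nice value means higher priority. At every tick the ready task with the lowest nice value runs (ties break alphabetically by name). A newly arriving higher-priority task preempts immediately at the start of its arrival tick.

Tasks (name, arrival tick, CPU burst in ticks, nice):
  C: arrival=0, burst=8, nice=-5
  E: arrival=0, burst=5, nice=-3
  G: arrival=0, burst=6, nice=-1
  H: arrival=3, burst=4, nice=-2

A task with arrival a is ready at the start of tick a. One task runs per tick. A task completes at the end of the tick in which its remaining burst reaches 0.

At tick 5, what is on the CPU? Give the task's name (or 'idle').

t=0: ready={C,E,G} → run C
t=1: ready={C,E,G} → run C
t=2: ready={C,E,G} → run C
t=3: ready={C,E,G,H} → run C
t=4: ready={C,E,G,H} → run C
t=5: ready={C,E,G,H} → run C
t=6: ready={C,E,G,H} → run C
t=7: ready={C,E,G,H} → run C
t=8: ready={E,G,H} → run E
t=9: ready={E,G,H} → run E
t=10: ready={E,G,H} → run E
t=11: ready={E,G,H} → run E
t=12: ready={E,G,H} → run E
t=13: ready={G,H} → run H
t=14: ready={G,H} → run H
t=15: ready={G,H} → run H
t=16: ready={G,H} → run H
t=17: ready={G} → run G
t=18: ready={G} → run G
t=19: ready={G} → run G
t=20: ready={G} → run G
t=21: ready={G} → run G
t=22: ready={G} → run G
t=23: (idle)
t=24: (idle)
t=25: (idle)

running at tick 5 = C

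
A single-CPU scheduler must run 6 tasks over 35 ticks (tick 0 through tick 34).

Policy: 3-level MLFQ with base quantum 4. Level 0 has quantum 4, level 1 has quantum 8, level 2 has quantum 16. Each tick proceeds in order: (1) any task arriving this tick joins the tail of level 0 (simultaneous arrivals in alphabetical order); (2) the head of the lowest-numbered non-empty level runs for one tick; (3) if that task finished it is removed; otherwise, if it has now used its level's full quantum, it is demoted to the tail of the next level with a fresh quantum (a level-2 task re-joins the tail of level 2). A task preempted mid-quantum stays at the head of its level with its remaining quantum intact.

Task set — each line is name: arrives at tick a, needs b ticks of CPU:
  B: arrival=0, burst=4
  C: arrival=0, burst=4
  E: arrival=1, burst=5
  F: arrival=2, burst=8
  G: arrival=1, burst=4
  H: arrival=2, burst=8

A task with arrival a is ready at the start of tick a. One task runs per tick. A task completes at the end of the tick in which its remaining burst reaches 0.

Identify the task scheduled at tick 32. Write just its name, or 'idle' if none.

t=0: L0/L1/L2 = BC/-/- → run B
t=1: L0/L1/L2 = BCEG/-/- → run B
t=2: L0/L1/L2 = BCEGFH/-/- → run B
t=3: L0/L1/L2 = BCEGFH/-/- → run B
t=4: L0/L1/L2 = CEGFH/-/- → run C
t=5: L0/L1/L2 = CEGFH/-/- → run C
t=6: L0/L1/L2 = CEGFH/-/- → run C
t=7: L0/L1/L2 = CEGFH/-/- → run C
t=8: L0/L1/L2 = EGFH/-/- → run E
t=9: L0/L1/L2 = EGFH/-/- → run E
t=10: L0/L1/L2 = EGFH/-/- → run E
t=11: L0/L1/L2 = EGFH/-/- → run E
t=12: L0/L1/L2 = GFH/E/- → run G
t=13: L0/L1/L2 = GFH/E/- → run G
t=14: L0/L1/L2 = GFH/E/- → run G
t=15: L0/L1/L2 = GFH/E/- → run G
t=16: L0/L1/L2 = FH/E/- → run F
t=17: L0/L1/L2 = FH/E/- → run F
t=18: L0/L1/L2 = FH/E/- → run F
t=19: L0/L1/L2 = FH/E/- → run F
t=20: L0/L1/L2 = H/EF/- → run H
t=21: L0/L1/L2 = H/EF/- → run H
t=22: L0/L1/L2 = H/EF/- → run H
t=23: L0/L1/L2 = H/EF/- → run H
t=24: L0/L1/L2 = -/EFH/- → run E
t=25: L0/L1/L2 = -/FH/- → run F
t=26: L0/L1/L2 = -/FH/- → run F
t=27: L0/L1/L2 = -/FH/- → run F
t=28: L0/L1/L2 = -/FH/- → run F
t=29: L0/L1/L2 = -/H/- → run H
t=30: L0/L1/L2 = -/H/- → run H
t=31: L0/L1/L2 = -/H/- → run H
t=32: L0/L1/L2 = -/H/- → run H
t=33: (idle)
t=34: (idle)

running at tick 32 = H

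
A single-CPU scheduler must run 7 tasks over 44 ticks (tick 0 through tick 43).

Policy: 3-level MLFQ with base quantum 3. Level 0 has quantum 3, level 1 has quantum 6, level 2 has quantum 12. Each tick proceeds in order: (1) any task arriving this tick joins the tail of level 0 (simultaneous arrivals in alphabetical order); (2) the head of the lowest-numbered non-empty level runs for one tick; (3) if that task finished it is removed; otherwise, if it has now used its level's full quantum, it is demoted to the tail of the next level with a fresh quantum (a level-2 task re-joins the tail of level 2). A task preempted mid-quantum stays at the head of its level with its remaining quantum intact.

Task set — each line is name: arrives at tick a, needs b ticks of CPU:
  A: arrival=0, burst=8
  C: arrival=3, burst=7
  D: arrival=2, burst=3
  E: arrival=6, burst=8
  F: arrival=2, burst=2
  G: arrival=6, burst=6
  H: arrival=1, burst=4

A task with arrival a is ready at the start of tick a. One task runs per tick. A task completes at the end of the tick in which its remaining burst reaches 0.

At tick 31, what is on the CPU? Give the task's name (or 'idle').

running at tick 31 = E

t=0: L0/L1/L2 = A/-/- → run A
t=1: L0/L1/L2 = AH/-/- → run A
t=2: L0/L1/L2 = AHDF/-/- → run A
t=3: L0/L1/L2 = HDFC/A/- → run H
t=4: L0/L1/L2 = HDFC/A/- → run H
t=5: L0/L1/L2 = HDFC/A/- → run H
t=6: L0/L1/L2 = DFCEG/AH/- → run D
t=7: L0/L1/L2 = DFCEG/AH/- → run D
t=8: L0/L1/L2 = DFCEG/AH/- → run D
t=9: L0/L1/L2 = FCEG/AH/- → run F
t=10: L0/L1/L2 = FCEG/AH/- → run F
t=11: L0/L1/L2 = CEG/AH/- → run C
t=12: L0/L1/L2 = CEG/AH/- → run C
t=13: L0/L1/L2 = CEG/AH/- → run C
t=14: L0/L1/L2 = EG/AHC/- → run E
t=15: L0/L1/L2 = EG/AHC/- → run E
t=16: L0/L1/L2 = EG/AHC/- → run E
t=17: L0/L1/L2 = G/AHCE/- → run G
t=18: L0/L1/L2 = G/AHCE/- → run G
t=19: L0/L1/L2 = G/AHCE/- → run G
t=20: L0/L1/L2 = -/AHCEG/- → run A
t=21: L0/L1/L2 = -/AHCEG/- → run A
t=22: L0/L1/L2 = -/AHCEG/- → run A
t=23: L0/L1/L2 = -/AHCEG/- → run A
t=24: L0/L1/L2 = -/AHCEG/- → run A
t=25: L0/L1/L2 = -/HCEG/- → run H
t=26: L0/L1/L2 = -/CEG/- → run C
t=27: L0/L1/L2 = -/CEG/- → run C
t=28: L0/L1/L2 = -/CEG/- → run C
t=29: L0/L1/L2 = -/CEG/- → run C
t=30: L0/L1/L2 = -/EG/- → run E
t=31: L0/L1/L2 = -/EG/- → run E
t=32: L0/L1/L2 = -/EG/- → run E
t=33: L0/L1/L2 = -/EG/- → run E
t=34: L0/L1/L2 = -/EG/- → run E
t=35: L0/L1/L2 = -/G/- → run G
t=36: L0/L1/L2 = -/G/- → run G
t=37: L0/L1/L2 = -/G/- → run G
t=38: (idle)
t=39: (idle)
t=40: (idle)
t=41: (idle)
t=42: (idle)
t=43: (idle)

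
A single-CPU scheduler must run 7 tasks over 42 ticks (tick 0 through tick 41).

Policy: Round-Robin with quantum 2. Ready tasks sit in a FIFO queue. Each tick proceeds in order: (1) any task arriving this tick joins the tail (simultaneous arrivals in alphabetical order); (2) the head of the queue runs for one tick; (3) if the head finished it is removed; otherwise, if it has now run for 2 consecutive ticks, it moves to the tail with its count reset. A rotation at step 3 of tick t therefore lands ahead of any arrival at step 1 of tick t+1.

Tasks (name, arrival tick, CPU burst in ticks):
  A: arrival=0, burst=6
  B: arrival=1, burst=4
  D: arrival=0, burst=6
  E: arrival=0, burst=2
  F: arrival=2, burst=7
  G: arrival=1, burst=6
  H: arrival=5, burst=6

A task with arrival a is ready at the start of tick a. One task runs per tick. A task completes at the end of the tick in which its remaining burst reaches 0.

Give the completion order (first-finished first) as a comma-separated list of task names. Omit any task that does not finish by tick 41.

completion order = E, B, A, D, G, H, F

t=0: queue=[A,D,E] q_used=0 → run A
t=1: queue=[A,D,E,B,G] q_used=1 → run A
t=2: queue=[D,E,B,G,A,F] q_used=0 → run D
t=3: queue=[D,E,B,G,A,F] q_used=1 → run D
t=4: queue=[E,B,G,A,F,D] q_used=0 → run E
t=5: queue=[E,B,G,A,F,D,H] q_used=1 → run E
t=6: queue=[B,G,A,F,D,H] q_used=0 → run B
t=7: queue=[B,G,A,F,D,H] q_used=1 → run B
t=8: queue=[G,A,F,D,H,B] q_used=0 → run G
t=9: queue=[G,A,F,D,H,B] q_used=1 → run G
t=10: queue=[A,F,D,H,B,G] q_used=0 → run A
t=11: queue=[A,F,D,H,B,G] q_used=1 → run A
t=12: queue=[F,D,H,B,G,A] q_used=0 → run F
t=13: queue=[F,D,H,B,G,A] q_used=1 → run F
t=14: queue=[D,H,B,G,A,F] q_used=0 → run D
t=15: queue=[D,H,B,G,A,F] q_used=1 → run D
t=16: queue=[H,B,G,A,F,D] q_used=0 → run H
t=17: queue=[H,B,G,A,F,D] q_used=1 → run H
t=18: queue=[B,G,A,F,D,H] q_used=0 → run B
t=19: queue=[B,G,A,F,D,H] q_used=1 → run B
t=20: queue=[G,A,F,D,H] q_used=0 → run G
t=21: queue=[G,A,F,D,H] q_used=1 → run G
t=22: queue=[A,F,D,H,G] q_used=0 → run A
t=23: queue=[A,F,D,H,G] q_used=1 → run A
t=24: queue=[F,D,H,G] q_used=0 → run F
t=25: queue=[F,D,H,G] q_used=1 → run F
t=26: queue=[D,H,G,F] q_used=0 → run D
t=27: queue=[D,H,G,F] q_used=1 → run D
t=28: queue=[H,G,F] q_used=0 → run H
t=29: queue=[H,G,F] q_used=1 → run H
t=30: queue=[G,F,H] q_used=0 → run G
t=31: queue=[G,F,H] q_used=1 → run G
t=32: queue=[F,H] q_used=0 → run F
t=33: queue=[F,H] q_used=1 → run F
t=34: queue=[H,F] q_used=0 → run H
t=35: queue=[H,F] q_used=1 → run H
t=36: queue=[F] q_used=0 → run F
t=37: (idle)
t=38: (idle)
t=39: (idle)
t=40: (idle)
t=41: (idle)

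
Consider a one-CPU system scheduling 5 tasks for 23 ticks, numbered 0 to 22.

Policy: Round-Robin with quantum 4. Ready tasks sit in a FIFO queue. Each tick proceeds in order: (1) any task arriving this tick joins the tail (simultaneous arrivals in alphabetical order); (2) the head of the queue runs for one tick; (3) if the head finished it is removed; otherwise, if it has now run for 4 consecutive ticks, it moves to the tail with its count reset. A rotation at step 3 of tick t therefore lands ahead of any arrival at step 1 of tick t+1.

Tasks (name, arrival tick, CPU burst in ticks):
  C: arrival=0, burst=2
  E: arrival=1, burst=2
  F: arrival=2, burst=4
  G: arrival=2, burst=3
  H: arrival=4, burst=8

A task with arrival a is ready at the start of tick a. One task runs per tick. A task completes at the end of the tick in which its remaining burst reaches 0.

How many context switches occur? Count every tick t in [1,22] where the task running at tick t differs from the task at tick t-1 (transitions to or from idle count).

context switches = 5

t=0: queue=[C] q_used=0 → run C
t=1: queue=[C,E] q_used=1 → run C
t=2: queue=[E,F,G] q_used=0 → run E
t=3: queue=[E,F,G] q_used=1 → run E
t=4: queue=[F,G,H] q_used=0 → run F
t=5: queue=[F,G,H] q_used=1 → run F
t=6: queue=[F,G,H] q_used=2 → run F
t=7: queue=[F,G,H] q_used=3 → run F
t=8: queue=[G,H] q_used=0 → run G
t=9: queue=[G,H] q_used=1 → run G
t=10: queue=[G,H] q_used=2 → run G
t=11: queue=[H] q_used=0 → run H
t=12: queue=[H] q_used=1 → run H
t=13: queue=[H] q_used=2 → run H
t=14: queue=[H] q_used=3 → run H
t=15: queue=[H] q_used=0 → run H
t=16: queue=[H] q_used=1 → run H
t=17: queue=[H] q_used=2 → run H
t=18: queue=[H] q_used=3 → run H
t=19: (idle)
t=20: (idle)
t=21: (idle)
t=22: (idle)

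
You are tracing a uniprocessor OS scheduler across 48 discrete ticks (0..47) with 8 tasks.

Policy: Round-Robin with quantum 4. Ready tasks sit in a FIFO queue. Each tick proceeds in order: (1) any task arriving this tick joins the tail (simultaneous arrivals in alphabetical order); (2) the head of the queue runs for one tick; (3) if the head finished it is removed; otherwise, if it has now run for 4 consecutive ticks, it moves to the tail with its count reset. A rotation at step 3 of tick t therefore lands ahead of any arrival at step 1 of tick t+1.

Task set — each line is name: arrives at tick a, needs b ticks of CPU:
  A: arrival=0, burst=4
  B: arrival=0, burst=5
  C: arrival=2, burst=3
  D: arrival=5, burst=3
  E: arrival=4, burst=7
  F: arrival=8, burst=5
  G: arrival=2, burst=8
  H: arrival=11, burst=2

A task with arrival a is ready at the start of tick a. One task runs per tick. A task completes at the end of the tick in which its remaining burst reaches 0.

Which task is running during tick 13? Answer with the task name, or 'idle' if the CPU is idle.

running at tick 13 = G

t=0: queue=[A,B] q_used=0 → run A
t=1: queue=[A,B] q_used=1 → run A
t=2: queue=[A,B,C,G] q_used=2 → run A
t=3: queue=[A,B,C,G] q_used=3 → run A
t=4: queue=[B,C,G,E] q_used=0 → run B
t=5: queue=[B,C,G,E,D] q_used=1 → run B
t=6: queue=[B,C,G,E,D] q_used=2 → run B
t=7: queue=[B,C,G,E,D] q_used=3 → run B
t=8: queue=[C,G,E,D,B,F] q_used=0 → run C
t=9: queue=[C,G,E,D,B,F] q_used=1 → run C
t=10: queue=[C,G,E,D,B,F] q_used=2 → run C
t=11: queue=[G,E,D,B,F,H] q_used=0 → run G
t=12: queue=[G,E,D,B,F,H] q_used=1 → run G
t=13: queue=[G,E,D,B,F,H] q_used=2 → run G
t=14: queue=[G,E,D,B,F,H] q_used=3 → run G
t=15: queue=[E,D,B,F,H,G] q_used=0 → run E
t=16: queue=[E,D,B,F,H,G] q_used=1 → run E
t=17: queue=[E,D,B,F,H,G] q_used=2 → run E
t=18: queue=[E,D,B,F,H,G] q_used=3 → run E
t=19: queue=[D,B,F,H,G,E] q_used=0 → run D
t=20: queue=[D,B,F,H,G,E] q_used=1 → run D
t=21: queue=[D,B,F,H,G,E] q_used=2 → run D
t=22: queue=[B,F,H,G,E] q_used=0 → run B
t=23: queue=[F,H,G,E] q_used=0 → run F
t=24: queue=[F,H,G,E] q_used=1 → run F
t=25: queue=[F,H,G,E] q_used=2 → run F
t=26: queue=[F,H,G,E] q_used=3 → run F
t=27: queue=[H,G,E,F] q_used=0 → run H
t=28: queue=[H,G,E,F] q_used=1 → run H
t=29: queue=[G,E,F] q_used=0 → run G
t=30: queue=[G,E,F] q_used=1 → run G
t=31: queue=[G,E,F] q_used=2 → run G
t=32: queue=[G,E,F] q_used=3 → run G
t=33: queue=[E,F] q_used=0 → run E
t=34: queue=[E,F] q_used=1 → run E
t=35: queue=[E,F] q_used=2 → run E
t=36: queue=[F] q_used=0 → run F
t=37: (idle)
t=38: (idle)
t=39: (idle)
t=40: (idle)
t=41: (idle)
t=42: (idle)
t=43: (idle)
t=44: (idle)
t=45: (idle)
t=46: (idle)
t=47: (idle)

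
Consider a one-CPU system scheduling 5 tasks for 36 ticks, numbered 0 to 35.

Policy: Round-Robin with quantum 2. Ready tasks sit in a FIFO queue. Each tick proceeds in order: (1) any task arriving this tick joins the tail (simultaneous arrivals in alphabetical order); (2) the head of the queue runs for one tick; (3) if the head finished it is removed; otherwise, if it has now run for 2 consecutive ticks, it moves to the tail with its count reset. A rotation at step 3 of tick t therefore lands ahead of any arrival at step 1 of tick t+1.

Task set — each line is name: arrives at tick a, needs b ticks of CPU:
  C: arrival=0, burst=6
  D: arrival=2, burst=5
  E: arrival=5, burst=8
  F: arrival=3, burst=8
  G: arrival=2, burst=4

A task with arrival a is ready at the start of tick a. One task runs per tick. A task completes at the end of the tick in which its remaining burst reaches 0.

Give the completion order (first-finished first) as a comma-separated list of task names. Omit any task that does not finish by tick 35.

completion order = C, G, D, F, E

t=0: queue=[C] q_used=0 → run C
t=1: queue=[C] q_used=1 → run C
t=2: queue=[C,D,G] q_used=0 → run C
t=3: queue=[C,D,G,F] q_used=1 → run C
t=4: queue=[D,G,F,C] q_used=0 → run D
t=5: queue=[D,G,F,C,E] q_used=1 → run D
t=6: queue=[G,F,C,E,D] q_used=0 → run G
t=7: queue=[G,F,C,E,D] q_used=1 → run G
t=8: queue=[F,C,E,D,G] q_used=0 → run F
t=9: queue=[F,C,E,D,G] q_used=1 → run F
t=10: queue=[C,E,D,G,F] q_used=0 → run C
t=11: queue=[C,E,D,G,F] q_used=1 → run C
t=12: queue=[E,D,G,F] q_used=0 → run E
t=13: queue=[E,D,G,F] q_used=1 → run E
t=14: queue=[D,G,F,E] q_used=0 → run D
t=15: queue=[D,G,F,E] q_used=1 → run D
t=16: queue=[G,F,E,D] q_used=0 → run G
t=17: queue=[G,F,E,D] q_used=1 → run G
t=18: queue=[F,E,D] q_used=0 → run F
t=19: queue=[F,E,D] q_used=1 → run F
t=20: queue=[E,D,F] q_used=0 → run E
t=21: queue=[E,D,F] q_used=1 → run E
t=22: queue=[D,F,E] q_used=0 → run D
t=23: queue=[F,E] q_used=0 → run F
t=24: queue=[F,E] q_used=1 → run F
t=25: queue=[E,F] q_used=0 → run E
t=26: queue=[E,F] q_used=1 → run E
t=27: queue=[F,E] q_used=0 → run F
t=28: queue=[F,E] q_used=1 → run F
t=29: queue=[E] q_used=0 → run E
t=30: queue=[E] q_used=1 → run E
t=31: (idle)
t=32: (idle)
t=33: (idle)
t=34: (idle)
t=35: (idle)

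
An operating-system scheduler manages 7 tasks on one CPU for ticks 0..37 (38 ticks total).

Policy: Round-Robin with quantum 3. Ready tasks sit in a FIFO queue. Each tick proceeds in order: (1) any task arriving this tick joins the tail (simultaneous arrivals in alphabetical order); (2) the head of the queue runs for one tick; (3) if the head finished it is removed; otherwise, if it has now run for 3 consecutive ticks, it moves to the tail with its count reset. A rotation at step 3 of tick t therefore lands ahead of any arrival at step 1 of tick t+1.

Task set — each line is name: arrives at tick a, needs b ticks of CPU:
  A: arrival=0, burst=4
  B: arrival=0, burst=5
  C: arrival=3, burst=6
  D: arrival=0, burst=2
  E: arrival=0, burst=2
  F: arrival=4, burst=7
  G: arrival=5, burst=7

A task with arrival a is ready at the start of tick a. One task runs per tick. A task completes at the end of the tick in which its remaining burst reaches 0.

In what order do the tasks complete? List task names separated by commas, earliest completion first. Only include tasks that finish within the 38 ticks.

t=0: queue=[A,B,D,E] q_used=0 → run A
t=1: queue=[A,B,D,E] q_used=1 → run A
t=2: queue=[A,B,D,E] q_used=2 → run A
t=3: queue=[B,D,E,A,C] q_used=0 → run B
t=4: queue=[B,D,E,A,C,F] q_used=1 → run B
t=5: queue=[B,D,E,A,C,F,G] q_used=2 → run B
t=6: queue=[D,E,A,C,F,G,B] q_used=0 → run D
t=7: queue=[D,E,A,C,F,G,B] q_used=1 → run D
t=8: queue=[E,A,C,F,G,B] q_used=0 → run E
t=9: queue=[E,A,C,F,G,B] q_used=1 → run E
t=10: queue=[A,C,F,G,B] q_used=0 → run A
t=11: queue=[C,F,G,B] q_used=0 → run C
t=12: queue=[C,F,G,B] q_used=1 → run C
t=13: queue=[C,F,G,B] q_used=2 → run C
t=14: queue=[F,G,B,C] q_used=0 → run F
t=15: queue=[F,G,B,C] q_used=1 → run F
t=16: queue=[F,G,B,C] q_used=2 → run F
t=17: queue=[G,B,C,F] q_used=0 → run G
t=18: queue=[G,B,C,F] q_used=1 → run G
t=19: queue=[G,B,C,F] q_used=2 → run G
t=20: queue=[B,C,F,G] q_used=0 → run B
t=21: queue=[B,C,F,G] q_used=1 → run B
t=22: queue=[C,F,G] q_used=0 → run C
t=23: queue=[C,F,G] q_used=1 → run C
t=24: queue=[C,F,G] q_used=2 → run C
t=25: queue=[F,G] q_used=0 → run F
t=26: queue=[F,G] q_used=1 → run F
t=27: queue=[F,G] q_used=2 → run F
t=28: queue=[G,F] q_used=0 → run G
t=29: queue=[G,F] q_used=1 → run G
t=30: queue=[G,F] q_used=2 → run G
t=31: queue=[F,G] q_used=0 → run F
t=32: queue=[G] q_used=0 → run G
t=33: (idle)
t=34: (idle)
t=35: (idle)
t=36: (idle)
t=37: (idle)

completion order = D, E, A, B, C, F, G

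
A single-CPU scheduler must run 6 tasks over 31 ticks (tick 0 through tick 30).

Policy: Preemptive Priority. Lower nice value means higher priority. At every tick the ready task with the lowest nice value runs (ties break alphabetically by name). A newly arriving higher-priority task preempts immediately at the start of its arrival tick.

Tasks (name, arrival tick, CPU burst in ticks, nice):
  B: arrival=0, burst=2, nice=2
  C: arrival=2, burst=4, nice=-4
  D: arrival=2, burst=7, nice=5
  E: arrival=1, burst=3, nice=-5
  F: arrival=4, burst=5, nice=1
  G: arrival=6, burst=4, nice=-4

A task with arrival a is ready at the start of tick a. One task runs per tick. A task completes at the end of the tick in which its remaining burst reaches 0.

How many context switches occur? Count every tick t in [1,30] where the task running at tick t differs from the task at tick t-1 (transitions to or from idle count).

context switches = 7

t=0: ready={B} → run B
t=1: ready={B,E} → run E
t=2: ready={B,C,D,E} → run E
t=3: ready={B,C,D,E} → run E
t=4: ready={B,C,D,F} → run C
t=5: ready={B,C,D,F} → run C
t=6: ready={B,C,D,F,G} → run C
t=7: ready={B,C,D,F,G} → run C
t=8: ready={B,D,F,G} → run G
t=9: ready={B,D,F,G} → run G
t=10: ready={B,D,F,G} → run G
t=11: ready={B,D,F,G} → run G
t=12: ready={B,D,F} → run F
t=13: ready={B,D,F} → run F
t=14: ready={B,D,F} → run F
t=15: ready={B,D,F} → run F
t=16: ready={B,D,F} → run F
t=17: ready={B,D} → run B
t=18: ready={D} → run D
t=19: ready={D} → run D
t=20: ready={D} → run D
t=21: ready={D} → run D
t=22: ready={D} → run D
t=23: ready={D} → run D
t=24: ready={D} → run D
t=25: (idle)
t=26: (idle)
t=27: (idle)
t=28: (idle)
t=29: (idle)
t=30: (idle)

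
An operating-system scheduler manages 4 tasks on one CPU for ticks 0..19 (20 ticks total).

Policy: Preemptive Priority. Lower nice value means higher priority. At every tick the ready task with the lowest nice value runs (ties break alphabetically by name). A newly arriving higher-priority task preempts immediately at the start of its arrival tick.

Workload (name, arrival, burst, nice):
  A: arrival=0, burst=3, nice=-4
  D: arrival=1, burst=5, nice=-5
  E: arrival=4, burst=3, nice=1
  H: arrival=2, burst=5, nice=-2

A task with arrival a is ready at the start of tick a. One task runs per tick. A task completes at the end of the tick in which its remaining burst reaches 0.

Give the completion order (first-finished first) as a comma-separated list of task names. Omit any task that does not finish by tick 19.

t=0: ready={A} → run A
t=1: ready={A,D} → run D
t=2: ready={A,D,H} → run D
t=3: ready={A,D,H} → run D
t=4: ready={A,D,E,H} → run D
t=5: ready={A,D,E,H} → run D
t=6: ready={A,E,H} → run A
t=7: ready={A,E,H} → run A
t=8: ready={E,H} → run H
t=9: ready={E,H} → run H
t=10: ready={E,H} → run H
t=11: ready={E,H} → run H
t=12: ready={E,H} → run H
t=13: ready={E} → run E
t=14: ready={E} → run E
t=15: ready={E} → run E
t=16: (idle)
t=17: (idle)
t=18: (idle)
t=19: (idle)

completion order = D, A, H, E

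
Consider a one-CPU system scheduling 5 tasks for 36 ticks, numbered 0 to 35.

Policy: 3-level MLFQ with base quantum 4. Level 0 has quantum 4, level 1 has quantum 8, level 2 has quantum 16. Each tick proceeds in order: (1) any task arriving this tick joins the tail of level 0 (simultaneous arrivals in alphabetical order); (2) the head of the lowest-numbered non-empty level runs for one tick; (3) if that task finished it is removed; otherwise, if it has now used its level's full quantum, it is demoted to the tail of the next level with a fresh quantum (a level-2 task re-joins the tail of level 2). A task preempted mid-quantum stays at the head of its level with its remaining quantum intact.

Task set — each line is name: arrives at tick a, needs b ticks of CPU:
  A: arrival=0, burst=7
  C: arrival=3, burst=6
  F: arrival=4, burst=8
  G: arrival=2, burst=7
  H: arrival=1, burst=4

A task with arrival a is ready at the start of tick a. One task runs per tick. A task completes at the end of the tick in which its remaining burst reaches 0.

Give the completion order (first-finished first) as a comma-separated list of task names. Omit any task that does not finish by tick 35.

t=0: L0/L1/L2 = A/-/- → run A
t=1: L0/L1/L2 = AH/-/- → run A
t=2: L0/L1/L2 = AHG/-/- → run A
t=3: L0/L1/L2 = AHGC/-/- → run A
t=4: L0/L1/L2 = HGCF/A/- → run H
t=5: L0/L1/L2 = HGCF/A/- → run H
t=6: L0/L1/L2 = HGCF/A/- → run H
t=7: L0/L1/L2 = HGCF/A/- → run H
t=8: L0/L1/L2 = GCF/A/- → run G
t=9: L0/L1/L2 = GCF/A/- → run G
t=10: L0/L1/L2 = GCF/A/- → run G
t=11: L0/L1/L2 = GCF/A/- → run G
t=12: L0/L1/L2 = CF/AG/- → run C
t=13: L0/L1/L2 = CF/AG/- → run C
t=14: L0/L1/L2 = CF/AG/- → run C
t=15: L0/L1/L2 = CF/AG/- → run C
t=16: L0/L1/L2 = F/AGC/- → run F
t=17: L0/L1/L2 = F/AGC/- → run F
t=18: L0/L1/L2 = F/AGC/- → run F
t=19: L0/L1/L2 = F/AGC/- → run F
t=20: L0/L1/L2 = -/AGCF/- → run A
t=21: L0/L1/L2 = -/AGCF/- → run A
t=22: L0/L1/L2 = -/AGCF/- → run A
t=23: L0/L1/L2 = -/GCF/- → run G
t=24: L0/L1/L2 = -/GCF/- → run G
t=25: L0/L1/L2 = -/GCF/- → run G
t=26: L0/L1/L2 = -/CF/- → run C
t=27: L0/L1/L2 = -/CF/- → run C
t=28: L0/L1/L2 = -/F/- → run F
t=29: L0/L1/L2 = -/F/- → run F
t=30: L0/L1/L2 = -/F/- → run F
t=31: L0/L1/L2 = -/F/- → run F
t=32: (idle)
t=33: (idle)
t=34: (idle)
t=35: (idle)

completion order = H, A, G, C, F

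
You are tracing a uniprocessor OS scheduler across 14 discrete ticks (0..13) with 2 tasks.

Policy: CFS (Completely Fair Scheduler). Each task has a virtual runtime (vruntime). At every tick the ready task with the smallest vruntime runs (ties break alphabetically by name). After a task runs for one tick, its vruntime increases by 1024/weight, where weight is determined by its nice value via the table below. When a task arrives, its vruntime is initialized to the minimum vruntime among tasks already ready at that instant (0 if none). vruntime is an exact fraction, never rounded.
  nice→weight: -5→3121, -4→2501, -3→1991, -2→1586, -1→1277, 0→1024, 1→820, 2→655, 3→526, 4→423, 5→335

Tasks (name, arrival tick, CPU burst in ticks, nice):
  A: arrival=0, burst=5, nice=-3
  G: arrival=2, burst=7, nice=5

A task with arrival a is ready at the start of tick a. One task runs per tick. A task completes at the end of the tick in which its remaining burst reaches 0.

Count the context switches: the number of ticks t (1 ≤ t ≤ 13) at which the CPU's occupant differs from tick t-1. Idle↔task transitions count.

context switches = 4

t=0: vr[A=0] → run A
t=1: vr[A=1024/1991] → run A
t=2: vr[A=2048/1991 G=2048/1991] → run A
t=3: vr[A=3072/1991 G=2048/1991] → run G
t=4: vr[A=3072/1991 G=2724864/666985] → run A
t=5: vr[A=4096/1991 G=2724864/666985] → run A
t=6: vr[G=2724864/666985] → run G
t=7: vr[G=4763648/666985] → run G
t=8: vr[G=6802432/666985] → run G
t=9: vr[G=8841216/666985] → run G
t=10: vr[G=2176000/133397] → run G
t=11: vr[G=12918784/666985] → run G
t=12: (idle)
t=13: (idle)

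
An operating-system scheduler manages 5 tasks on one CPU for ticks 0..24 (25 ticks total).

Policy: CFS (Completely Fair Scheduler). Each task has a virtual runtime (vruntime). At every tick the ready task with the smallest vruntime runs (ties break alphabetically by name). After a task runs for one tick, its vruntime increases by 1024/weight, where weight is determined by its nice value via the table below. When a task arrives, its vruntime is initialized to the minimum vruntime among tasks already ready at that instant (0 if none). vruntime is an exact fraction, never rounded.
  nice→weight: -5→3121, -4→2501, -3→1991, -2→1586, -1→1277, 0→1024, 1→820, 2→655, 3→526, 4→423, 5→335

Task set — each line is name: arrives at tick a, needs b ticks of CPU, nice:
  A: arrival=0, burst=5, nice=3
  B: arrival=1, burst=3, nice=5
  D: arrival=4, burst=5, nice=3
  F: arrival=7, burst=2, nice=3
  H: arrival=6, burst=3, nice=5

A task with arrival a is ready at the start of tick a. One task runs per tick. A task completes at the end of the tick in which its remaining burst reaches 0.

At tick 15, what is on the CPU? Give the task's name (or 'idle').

running at tick 15 = D

t=0: vr[A=0] → run A
t=1: vr[A=512/263 B=512/263] → run A
t=2: vr[A=1024/263 B=512/263] → run B
t=3: vr[A=1024/263 B=440832/88105] → run A
t=4: vr[A=1536/263 B=440832/88105 D=440832/88105] → run B
t=5: vr[A=1536/263 B=710144/88105 D=440832/88105] → run D
t=6: vr[A=1536/263 B=710144/88105 D=612352/88105 H=1536/263] → run A
t=7: vr[A=2048/263 B=710144/88105 D=612352/88105 F=1536/263 H=1536/263] → run F
t=8: vr[A=2048/263 B=710144/88105 D=612352/88105 F=2048/263 H=1536/263] → run H
t=9: vr[A=2048/263 B=710144/88105 D=612352/88105 F=2048/263 H=783872/88105] → run D
t=10: vr[A=2048/263 B=710144/88105 D=783872/88105 F=2048/263 H=783872/88105] → run A
t=11: vr[B=710144/88105 D=783872/88105 F=2048/263 H=783872/88105] → run F
t=12: vr[B=710144/88105 D=783872/88105 H=783872/88105] → run B
t=13: vr[D=783872/88105 H=783872/88105] → run D
t=14: vr[D=955392/88105 H=783872/88105] → run H
t=15: vr[D=955392/88105 H=1053184/88105] → run D
t=16: vr[D=1126912/88105 H=1053184/88105] → run H
t=17: vr[D=1126912/88105] → run D
t=18: (idle)
t=19: (idle)
t=20: (idle)
t=21: (idle)
t=22: (idle)
t=23: (idle)
t=24: (idle)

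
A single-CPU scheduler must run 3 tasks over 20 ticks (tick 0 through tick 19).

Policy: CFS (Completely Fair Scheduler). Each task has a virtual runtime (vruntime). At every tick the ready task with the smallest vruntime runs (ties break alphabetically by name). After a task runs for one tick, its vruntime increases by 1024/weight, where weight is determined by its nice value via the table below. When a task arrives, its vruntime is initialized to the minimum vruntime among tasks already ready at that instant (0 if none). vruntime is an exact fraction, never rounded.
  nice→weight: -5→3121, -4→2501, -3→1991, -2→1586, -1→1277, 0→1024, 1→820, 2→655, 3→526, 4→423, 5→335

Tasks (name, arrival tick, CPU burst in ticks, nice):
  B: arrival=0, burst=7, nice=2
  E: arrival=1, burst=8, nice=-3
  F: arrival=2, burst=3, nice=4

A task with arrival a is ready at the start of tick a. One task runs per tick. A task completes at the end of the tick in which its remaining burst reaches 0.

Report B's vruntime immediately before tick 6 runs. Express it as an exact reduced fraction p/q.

t=0: vr[B=0] → run B
t=1: vr[B=1024/655 E=1024/655] → run B
t=2: vr[B=2048/655 E=1024/655 F=1024/655] → run E
t=3: vr[B=2048/655 E=2709504/1304105 F=1024/655] → run F
t=4: vr[B=2048/655 E=2709504/1304105 F=1103872/277065] → run E
t=5: vr[B=2048/655 E=3380224/1304105 F=1103872/277065] → run E
t=6: vr[B=2048/655 E=4050944/1304105 F=1103872/277065] → run E
t=7: vr[B=2048/655 E=4721664/1304105 F=1103872/277065] → run B
t=8: vr[B=3072/655 E=4721664/1304105 F=1103872/277065] → run E
t=9: vr[B=3072/655 E=5392384/1304105 F=1103872/277065] → run F
t=10: vr[B=3072/655 E=5392384/1304105 F=1774592/277065] → run E
t=11: vr[B=3072/655 E=6063104/1304105 F=1774592/277065] → run E
t=12: vr[B=3072/655 E=6733824/1304105 F=1774592/277065] → run B
t=13: vr[B=4096/655 E=6733824/1304105 F=1774592/277065] → run E
t=14: vr[B=4096/655 F=1774592/277065] → run B
t=15: vr[B=1024/131 F=1774592/277065] → run F
t=16: vr[B=1024/131] → run B
t=17: vr[B=6144/655] → run B
t=18: (idle)
t=19: (idle)

vruntime(B, start of tick 6) = 2048/655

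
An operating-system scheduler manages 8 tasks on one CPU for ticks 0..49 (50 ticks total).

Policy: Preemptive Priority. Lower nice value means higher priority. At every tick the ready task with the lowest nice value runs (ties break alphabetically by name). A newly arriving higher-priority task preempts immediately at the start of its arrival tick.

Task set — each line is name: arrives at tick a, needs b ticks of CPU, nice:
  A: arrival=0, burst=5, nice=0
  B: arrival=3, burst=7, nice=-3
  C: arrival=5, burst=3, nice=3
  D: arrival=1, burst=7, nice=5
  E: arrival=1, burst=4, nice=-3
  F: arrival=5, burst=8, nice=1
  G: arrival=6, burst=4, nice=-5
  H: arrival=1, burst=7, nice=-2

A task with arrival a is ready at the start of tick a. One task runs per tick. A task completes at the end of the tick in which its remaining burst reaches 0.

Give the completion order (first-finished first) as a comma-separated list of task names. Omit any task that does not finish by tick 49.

completion order = G, B, E, H, A, F, C, D

t=0: ready={A} → run A
t=1: ready={A,D,E,H} → run E
t=2: ready={A,D,E,H} → run E
t=3: ready={A,B,D,E,H} → run B
t=4: ready={A,B,D,E,H} → run B
t=5: ready={A,B,C,D,E,F,H} → run B
t=6: ready={A,B,C,D,E,F,G,H} → run G
t=7: ready={A,B,C,D,E,F,G,H} → run G
t=8: ready={A,B,C,D,E,F,G,H} → run G
t=9: ready={A,B,C,D,E,F,G,H} → run G
t=10: ready={A,B,C,D,E,F,H} → run B
t=11: ready={A,B,C,D,E,F,H} → run B
t=12: ready={A,B,C,D,E,F,H} → run B
t=13: ready={A,B,C,D,E,F,H} → run B
t=14: ready={A,C,D,E,F,H} → run E
t=15: ready={A,C,D,E,F,H} → run E
t=16: ready={A,C,D,F,H} → run H
t=17: ready={A,C,D,F,H} → run H
t=18: ready={A,C,D,F,H} → run H
t=19: ready={A,C,D,F,H} → run H
t=20: ready={A,C,D,F,H} → run H
t=21: ready={A,C,D,F,H} → run H
t=22: ready={A,C,D,F,H} → run H
t=23: ready={A,C,D,F} → run A
t=24: ready={A,C,D,F} → run A
t=25: ready={A,C,D,F} → run A
t=26: ready={A,C,D,F} → run A
t=27: ready={C,D,F} → run F
t=28: ready={C,D,F} → run F
t=29: ready={C,D,F} → run F
t=30: ready={C,D,F} → run F
t=31: ready={C,D,F} → run F
t=32: ready={C,D,F} → run F
t=33: ready={C,D,F} → run F
t=34: ready={C,D,F} → run F
t=35: ready={C,D} → run C
t=36: ready={C,D} → run C
t=37: ready={C,D} → run C
t=38: ready={D} → run D
t=39: ready={D} → run D
t=40: ready={D} → run D
t=41: ready={D} → run D
t=42: ready={D} → run D
t=43: ready={D} → run D
t=44: ready={D} → run D
t=45: (idle)
t=46: (idle)
t=47: (idle)
t=48: (idle)
t=49: (idle)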